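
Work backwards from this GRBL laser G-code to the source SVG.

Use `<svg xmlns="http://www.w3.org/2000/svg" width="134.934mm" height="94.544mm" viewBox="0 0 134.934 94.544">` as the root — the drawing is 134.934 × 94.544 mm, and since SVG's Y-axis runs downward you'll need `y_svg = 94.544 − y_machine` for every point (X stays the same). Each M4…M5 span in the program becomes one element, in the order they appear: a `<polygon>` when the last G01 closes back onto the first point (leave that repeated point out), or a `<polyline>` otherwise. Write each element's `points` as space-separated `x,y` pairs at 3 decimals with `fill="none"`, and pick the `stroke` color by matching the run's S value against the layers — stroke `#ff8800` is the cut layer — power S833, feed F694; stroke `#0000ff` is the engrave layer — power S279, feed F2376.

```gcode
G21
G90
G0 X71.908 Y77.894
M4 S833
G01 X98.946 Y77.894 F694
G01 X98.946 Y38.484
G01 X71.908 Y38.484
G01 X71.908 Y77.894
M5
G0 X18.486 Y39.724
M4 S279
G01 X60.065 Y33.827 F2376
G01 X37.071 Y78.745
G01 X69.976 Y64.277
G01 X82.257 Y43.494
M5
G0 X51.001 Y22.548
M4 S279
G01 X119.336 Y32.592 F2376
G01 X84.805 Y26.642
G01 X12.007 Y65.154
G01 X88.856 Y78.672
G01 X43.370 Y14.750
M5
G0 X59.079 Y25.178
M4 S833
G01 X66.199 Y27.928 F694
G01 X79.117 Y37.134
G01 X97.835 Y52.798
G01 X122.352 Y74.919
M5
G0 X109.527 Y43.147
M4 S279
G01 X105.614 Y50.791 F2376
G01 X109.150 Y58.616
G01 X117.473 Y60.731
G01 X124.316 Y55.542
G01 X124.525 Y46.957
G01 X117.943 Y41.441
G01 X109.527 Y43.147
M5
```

<svg xmlns="http://www.w3.org/2000/svg" width="134.934mm" height="94.544mm" viewBox="0 0 134.934 94.544">
  <polygon points="71.908,16.650 98.946,16.650 98.946,56.060 71.908,56.060" fill="none" stroke="#ff8800"/>
  <polyline points="18.486,54.820 60.065,60.717 37.071,15.799 69.976,30.267 82.257,51.050" fill="none" stroke="#0000ff"/>
  <polyline points="51.001,71.996 119.336,61.952 84.805,67.902 12.007,29.390 88.856,15.872 43.370,79.794" fill="none" stroke="#0000ff"/>
  <polyline points="59.079,69.366 66.199,66.616 79.117,57.410 97.835,41.746 122.352,19.625" fill="none" stroke="#ff8800"/>
  <polygon points="109.527,51.397 105.614,43.753 109.150,35.928 117.473,33.813 124.316,39.002 124.525,47.587 117.943,53.103" fill="none" stroke="#0000ff"/>
</svg>

Each laser-on run becomes one SVG element. Flip Y back into SVG space with y_svg = 94.544 − y_machine.

Run 1: power S833 maps to stroke `#ff8800` (cut). The run returns to its start, so emit a `<polygon>` with points (Y-flipped): 71.908,16.650 98.946,16.650 98.946,56.060 71.908,56.060.

Run 2: S279 ⇒ engrave layer `#0000ff`. The run is open, so emit a `<polyline>` with points (Y-flipped): 18.486,54.820 60.065,60.717 37.071,15.799 69.976,30.267 82.257,51.050.

Run 3: S279 ⇒ engrave layer `#0000ff`. The run is open, so emit a `<polyline>` with points (Y-flipped): 51.001,71.996 119.336,61.952 84.805,67.902 12.007,29.390 88.856,15.872 43.370,79.794.

Run 4: the run's S833 means `#ff8800` (cut). The run is open, so emit a `<polyline>` with points (Y-flipped): 59.079,69.366 66.199,66.616 79.117,57.410 97.835,41.746 122.352,19.625.

Run 5: the run's S279 means `#0000ff` (engrave). The run returns to its start, so emit a `<polygon>` with points (Y-flipped): 109.527,51.397 105.614,43.753 109.150,35.928 117.473,33.813 124.316,39.002 124.525,47.587 117.943,53.103.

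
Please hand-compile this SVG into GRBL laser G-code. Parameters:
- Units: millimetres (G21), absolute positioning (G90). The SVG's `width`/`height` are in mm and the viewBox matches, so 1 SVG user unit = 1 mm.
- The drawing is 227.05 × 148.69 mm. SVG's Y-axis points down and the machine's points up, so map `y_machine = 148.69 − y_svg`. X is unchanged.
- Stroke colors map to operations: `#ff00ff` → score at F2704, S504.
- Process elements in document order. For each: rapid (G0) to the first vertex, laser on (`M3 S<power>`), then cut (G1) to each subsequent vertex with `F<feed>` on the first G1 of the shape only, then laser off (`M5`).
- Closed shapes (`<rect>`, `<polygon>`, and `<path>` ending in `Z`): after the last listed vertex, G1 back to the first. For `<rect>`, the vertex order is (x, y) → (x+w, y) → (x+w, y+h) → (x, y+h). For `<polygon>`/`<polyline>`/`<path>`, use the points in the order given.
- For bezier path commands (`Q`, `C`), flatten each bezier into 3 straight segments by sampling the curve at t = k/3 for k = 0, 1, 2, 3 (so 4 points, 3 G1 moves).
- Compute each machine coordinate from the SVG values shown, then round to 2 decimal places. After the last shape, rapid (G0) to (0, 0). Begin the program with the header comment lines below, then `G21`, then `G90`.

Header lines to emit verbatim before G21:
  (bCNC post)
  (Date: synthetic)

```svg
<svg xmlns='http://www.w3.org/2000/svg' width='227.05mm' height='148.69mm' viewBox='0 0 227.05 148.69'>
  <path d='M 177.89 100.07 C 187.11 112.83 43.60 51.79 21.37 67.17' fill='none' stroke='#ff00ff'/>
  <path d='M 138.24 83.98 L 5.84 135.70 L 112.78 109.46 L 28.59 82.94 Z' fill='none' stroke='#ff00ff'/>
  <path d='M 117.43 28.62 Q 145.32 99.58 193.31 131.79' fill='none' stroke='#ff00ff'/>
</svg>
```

(bCNC post)
(Date: synthetic)
G21
G90
G0 X177.89 Y48.62
M3 S504
G1 X146.35 Y54.90 F2704
G1 X73.88 Y76.99
G1 X21.37 Y81.52
M5
G0 X138.24 Y64.71
M3 S504
G1 X5.84 Y12.99 F2704
G1 X112.78 Y39.23
G1 X28.59 Y65.75
G1 X138.24 Y64.71
M5
G0 X117.43 Y120.07
M3 S504
G1 X138.26 Y77.07 F2704
G1 X163.55 Y42.68
G1 X193.31 Y16.90
M5
G0 X0.00 Y0.00

viewBox `0 0 227.05 148.69` with mm width/height → 1 unit = 1 mm. Flip: y_m = 148.69 − y_svg.

**Shape 1** — `<path>` cubic bezier, stroke `#ff00ff` → score (S504, F2704). Control points (SVG): P0=(177.89,100.07), P1=(187.11,112.83), P2=(43.60,51.79), P3=(21.37,67.17); sampled at t=k/3. Machine vertices: (177.89,48.62) → (146.35,54.90) → (73.88,76.99) → (21.37,81.52). Open path.

**Shape 2** — `<path>` closed polygon, stroke `#ff00ff` → score (S504, F2704). Machine vertices: (138.24,64.71) → (5.84,12.99) → (112.78,39.23) → (28.59,65.75) → (138.24,64.71). Closed: final G1 returns to the first vertex.

**Shape 3** — `<path>` quadratic bezier, stroke `#ff00ff` → score (S504, F2704). Control points (SVG): P0=(117.43,28.62), P1=(145.32,99.58), P2=(193.31,131.79); sampled at t=k/3. Machine vertices: (117.43,120.07) → (138.26,77.07) → (163.55,42.68) → (193.31,16.90). Open path.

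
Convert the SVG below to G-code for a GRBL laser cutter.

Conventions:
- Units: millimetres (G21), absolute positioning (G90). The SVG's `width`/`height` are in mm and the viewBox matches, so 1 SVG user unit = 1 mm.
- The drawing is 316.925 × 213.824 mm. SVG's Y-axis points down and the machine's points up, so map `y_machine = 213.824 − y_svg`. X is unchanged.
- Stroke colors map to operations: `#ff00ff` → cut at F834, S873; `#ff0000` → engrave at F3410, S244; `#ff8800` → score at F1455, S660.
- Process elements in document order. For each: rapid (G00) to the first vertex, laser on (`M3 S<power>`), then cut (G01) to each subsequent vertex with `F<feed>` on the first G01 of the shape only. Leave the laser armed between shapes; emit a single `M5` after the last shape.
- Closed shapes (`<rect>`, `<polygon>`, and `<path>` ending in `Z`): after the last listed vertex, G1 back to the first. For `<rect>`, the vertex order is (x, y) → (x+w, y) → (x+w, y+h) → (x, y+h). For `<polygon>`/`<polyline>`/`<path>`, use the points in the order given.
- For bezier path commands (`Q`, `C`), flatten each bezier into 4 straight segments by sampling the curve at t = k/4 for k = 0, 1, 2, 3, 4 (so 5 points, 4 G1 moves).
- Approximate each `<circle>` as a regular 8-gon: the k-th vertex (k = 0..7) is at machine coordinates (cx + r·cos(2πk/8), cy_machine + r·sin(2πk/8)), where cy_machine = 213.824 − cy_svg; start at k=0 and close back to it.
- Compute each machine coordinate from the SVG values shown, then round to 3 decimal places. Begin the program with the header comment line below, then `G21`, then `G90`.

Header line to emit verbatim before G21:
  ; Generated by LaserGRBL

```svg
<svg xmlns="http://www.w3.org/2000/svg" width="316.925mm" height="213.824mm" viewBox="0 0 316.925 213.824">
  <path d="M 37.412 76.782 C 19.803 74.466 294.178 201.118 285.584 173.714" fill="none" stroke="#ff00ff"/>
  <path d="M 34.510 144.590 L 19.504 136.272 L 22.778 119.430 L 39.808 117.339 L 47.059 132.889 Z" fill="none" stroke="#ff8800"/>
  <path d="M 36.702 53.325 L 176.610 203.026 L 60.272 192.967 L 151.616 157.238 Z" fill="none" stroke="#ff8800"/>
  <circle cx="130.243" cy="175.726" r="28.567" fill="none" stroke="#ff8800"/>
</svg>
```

; Generated by LaserGRBL
G21
G90
G00 X37.412 Y137.042
M3 S873
G01 X69.969 Y119.020 F834
G01 X158.117 Y79.168
G01 X247.956 Y44.020
G01 X285.584 Y40.110
G00 X34.510 Y69.234
M3 S660
G01 X19.504 Y77.552 F1455
G01 X22.778 Y94.394
G01 X39.808 Y96.485
G01 X47.059 Y80.935
G01 X34.510 Y69.234
G00 X36.702 Y160.499
M3 S660
G01 X176.610 Y10.798 F1455
G01 X60.272 Y20.857
G01 X151.616 Y56.586
G01 X36.702 Y160.499
G00 X158.810 Y38.098
M3 S660
G01 X150.443 Y58.298 F1455
G01 X130.243 Y66.665
G01 X110.043 Y58.298
G01 X101.676 Y38.098
G01 X110.043 Y17.898
G01 X130.243 Y9.531
G01 X150.443 Y17.898
G01 X158.810 Y38.098
M5

viewBox `0 0 316.925 213.824` with mm width/height → 1 unit = 1 mm. Flip: y_m = 213.824 − y_svg.

**Shape 1** — `<path>` cubic bezier, stroke `#ff00ff` → cut (S873, F834). Control points (SVG): P0=(37.412,76.782), P1=(19.803,74.466), P2=(294.178,201.118), P3=(285.584,173.714); sampled at t=k/4. Machine vertices: (37.412,137.042) → (69.969,119.020) → (158.117,79.168) → (247.956,44.020) → (285.584,40.110). Open path.

**Shape 2** — `<path>` regular polygon, stroke `#ff8800` → score (S660, F1455). Machine vertices: (34.510,69.234) → (19.504,77.552) → (22.778,94.394) → (39.808,96.485) → (47.059,80.935) → (34.510,69.234). Closed: final G1 returns to the first vertex.

**Shape 3** — `<path>` closed polygon, stroke `#ff8800` → score (S660, F1455). Machine vertices: (36.702,160.499) → (176.610,10.798) → (60.272,20.857) → (151.616,56.586) → (36.702,160.499). Closed: final G1 returns to the first vertex.

**Shape 4** — `<circle>` circle, stroke `#ff8800` → score (S660, F1455). Machine vertices: (158.810,38.098) → (150.443,58.298) → (130.243,66.665) → (110.043,58.298) → (101.676,38.098) → (110.043,17.898) → (130.243,9.531) → (150.443,17.898) → (158.810,38.098). Closed: final G1 returns to the first vertex.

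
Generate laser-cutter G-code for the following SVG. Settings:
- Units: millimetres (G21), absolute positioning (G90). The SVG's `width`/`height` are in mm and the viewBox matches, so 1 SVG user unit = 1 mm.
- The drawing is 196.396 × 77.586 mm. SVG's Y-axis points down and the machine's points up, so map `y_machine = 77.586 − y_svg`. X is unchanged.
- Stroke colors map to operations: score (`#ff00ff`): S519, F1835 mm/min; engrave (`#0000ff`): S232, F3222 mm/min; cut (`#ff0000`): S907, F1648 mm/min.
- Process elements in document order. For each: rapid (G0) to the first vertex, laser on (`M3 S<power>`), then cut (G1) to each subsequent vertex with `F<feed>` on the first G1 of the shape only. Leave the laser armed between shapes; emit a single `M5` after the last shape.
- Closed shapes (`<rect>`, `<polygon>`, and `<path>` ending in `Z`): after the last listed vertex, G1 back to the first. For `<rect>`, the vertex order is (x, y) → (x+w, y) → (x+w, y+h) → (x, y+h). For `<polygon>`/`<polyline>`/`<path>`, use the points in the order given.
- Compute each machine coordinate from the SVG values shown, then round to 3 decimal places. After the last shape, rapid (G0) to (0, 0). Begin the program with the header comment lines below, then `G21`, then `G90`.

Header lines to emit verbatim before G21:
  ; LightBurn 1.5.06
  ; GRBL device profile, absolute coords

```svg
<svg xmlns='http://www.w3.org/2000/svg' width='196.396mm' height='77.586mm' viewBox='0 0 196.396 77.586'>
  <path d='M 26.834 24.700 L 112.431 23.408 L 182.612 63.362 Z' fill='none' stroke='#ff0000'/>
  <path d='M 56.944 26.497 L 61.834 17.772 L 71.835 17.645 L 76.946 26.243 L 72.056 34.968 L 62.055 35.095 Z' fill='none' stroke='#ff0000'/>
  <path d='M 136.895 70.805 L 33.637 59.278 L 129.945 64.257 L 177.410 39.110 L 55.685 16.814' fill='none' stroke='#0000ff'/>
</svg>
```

; LightBurn 1.5.06
; GRBL device profile, absolute coords
G21
G90
G0 X26.834 Y52.886
M3 S907
G1 X112.431 Y54.178 F1648
G1 X182.612 Y14.224
G1 X26.834 Y52.886
G0 X56.944 Y51.089
M3 S907
G1 X61.834 Y59.814 F1648
G1 X71.835 Y59.941
G1 X76.946 Y51.343
G1 X72.056 Y42.618
G1 X62.055 Y42.491
G1 X56.944 Y51.089
G0 X136.895 Y6.781
M3 S232
G1 X33.637 Y18.308 F3222
G1 X129.945 Y13.329
G1 X177.410 Y38.476
G1 X55.685 Y60.772
M5
G0 X0.000 Y0.000

viewBox `0 0 196.396 77.586` with mm width/height → 1 unit = 1 mm. Flip: y_m = 77.586 − y_svg.

**Shape 1** — `<path>` closed polygon, stroke `#ff0000` → cut (S907, F1648). Machine vertices: (26.834,52.886) → (112.431,54.178) → (182.612,14.224) → (26.834,52.886). Closed: final G1 returns to the first vertex.

**Shape 2** — `<path>` regular polygon, stroke `#ff0000` → cut (S907, F1648). Machine vertices: (56.944,51.089) → (61.834,59.814) → (71.835,59.941) → (76.946,51.343) → (72.056,42.618) → (62.055,42.491) → (56.944,51.089). Closed: final G1 returns to the first vertex.

**Shape 3** — `<path>` open polyline, stroke `#0000ff` → engrave (S232, F3222). Machine vertices: (136.895,6.781) → (33.637,18.308) → (129.945,13.329) → (177.410,38.476) → (55.685,60.772). Open path.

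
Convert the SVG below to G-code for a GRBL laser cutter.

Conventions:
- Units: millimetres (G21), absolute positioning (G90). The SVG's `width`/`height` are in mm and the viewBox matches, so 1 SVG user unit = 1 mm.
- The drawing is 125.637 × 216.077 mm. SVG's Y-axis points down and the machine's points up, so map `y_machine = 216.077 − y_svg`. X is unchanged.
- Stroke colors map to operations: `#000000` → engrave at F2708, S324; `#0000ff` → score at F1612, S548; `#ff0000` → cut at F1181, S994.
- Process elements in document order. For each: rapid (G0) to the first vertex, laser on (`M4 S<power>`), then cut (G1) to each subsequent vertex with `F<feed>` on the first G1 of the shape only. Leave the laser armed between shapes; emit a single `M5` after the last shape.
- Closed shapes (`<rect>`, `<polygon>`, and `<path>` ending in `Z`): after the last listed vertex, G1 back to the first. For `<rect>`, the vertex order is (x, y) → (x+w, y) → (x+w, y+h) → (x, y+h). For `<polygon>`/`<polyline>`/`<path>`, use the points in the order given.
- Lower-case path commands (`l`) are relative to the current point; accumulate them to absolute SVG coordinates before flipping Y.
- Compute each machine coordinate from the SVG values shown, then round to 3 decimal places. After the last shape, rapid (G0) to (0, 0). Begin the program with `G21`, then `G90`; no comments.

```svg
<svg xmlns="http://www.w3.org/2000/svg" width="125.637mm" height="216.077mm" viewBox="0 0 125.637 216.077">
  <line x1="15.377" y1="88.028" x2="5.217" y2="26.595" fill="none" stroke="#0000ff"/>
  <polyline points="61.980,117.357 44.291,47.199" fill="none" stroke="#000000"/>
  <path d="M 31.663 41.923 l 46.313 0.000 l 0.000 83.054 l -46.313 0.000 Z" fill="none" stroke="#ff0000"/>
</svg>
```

viewBox `0 0 125.637 216.077` with mm width/height → 1 unit = 1 mm. Flip: y_m = 216.077 − y_svg.

**Shape 1** — `<line>` line segment, stroke `#0000ff` → score (S548, F1612). Machine vertices: (15.377,128.049) → (5.217,189.482). Open path.

**Shape 2** — `<polyline>` line segment, stroke `#000000` → engrave (S324, F2708). Machine vertices: (61.980,98.720) → (44.291,168.878). Open path.

**Shape 3** — `<path>` rectangle, stroke `#ff0000` → cut (S994, F1181). Machine vertices: (31.663,174.154) → (77.976,174.154) → (77.976,91.100) → (31.663,91.100) → (31.663,174.154). Closed: final G1 returns to the first vertex.

G21
G90
G0 X15.377 Y128.049
M4 S548
G1 X5.217 Y189.482 F1612
G0 X61.980 Y98.720
M4 S324
G1 X44.291 Y168.878 F2708
G0 X31.663 Y174.154
M4 S994
G1 X77.976 Y174.154 F1181
G1 X77.976 Y91.100
G1 X31.663 Y91.100
G1 X31.663 Y174.154
M5
G0 X0.000 Y0.000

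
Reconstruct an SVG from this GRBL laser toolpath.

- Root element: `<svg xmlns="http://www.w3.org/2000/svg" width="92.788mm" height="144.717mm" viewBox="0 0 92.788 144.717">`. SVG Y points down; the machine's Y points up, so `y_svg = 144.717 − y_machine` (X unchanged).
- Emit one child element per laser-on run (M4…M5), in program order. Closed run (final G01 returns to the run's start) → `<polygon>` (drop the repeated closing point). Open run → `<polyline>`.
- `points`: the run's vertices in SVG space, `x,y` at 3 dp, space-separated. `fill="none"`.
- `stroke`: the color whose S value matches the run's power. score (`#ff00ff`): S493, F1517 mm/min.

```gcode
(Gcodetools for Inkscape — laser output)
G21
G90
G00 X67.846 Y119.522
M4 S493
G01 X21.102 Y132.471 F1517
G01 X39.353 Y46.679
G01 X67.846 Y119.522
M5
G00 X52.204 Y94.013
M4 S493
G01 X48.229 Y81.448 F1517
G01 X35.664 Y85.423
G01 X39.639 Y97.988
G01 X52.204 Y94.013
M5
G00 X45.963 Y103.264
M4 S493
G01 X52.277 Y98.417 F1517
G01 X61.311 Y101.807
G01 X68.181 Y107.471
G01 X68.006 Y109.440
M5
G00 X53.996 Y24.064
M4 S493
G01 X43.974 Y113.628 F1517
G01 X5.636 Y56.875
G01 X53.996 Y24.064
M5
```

<svg xmlns="http://www.w3.org/2000/svg" width="92.788mm" height="144.717mm" viewBox="0 0 92.788 144.717">
  <polygon points="67.846,25.195 21.102,12.246 39.353,98.038" fill="none" stroke="#ff00ff"/>
  <polygon points="52.204,50.704 48.229,63.269 35.664,59.294 39.639,46.729" fill="none" stroke="#ff00ff"/>
  <polyline points="45.963,41.453 52.277,46.300 61.311,42.910 68.181,37.246 68.006,35.277" fill="none" stroke="#ff00ff"/>
  <polygon points="53.996,120.653 43.974,31.089 5.636,87.842" fill="none" stroke="#ff00ff"/>
</svg>

y_svg = 144.717 − y_m. Every run uses S493, so all elements get stroke `#ff00ff` (score).

[1] closed run; points: 67.846,25.195 21.102,12.246 39.353,98.038

[2] closed run; points: 52.204,50.704 48.229,63.269 35.664,59.294 39.639,46.729

[3] open run; points: 45.963,41.453 52.277,46.300 61.311,42.910 68.181,37.246 68.006,35.277

[4] closed run; points: 53.996,120.653 43.974,31.089 5.636,87.842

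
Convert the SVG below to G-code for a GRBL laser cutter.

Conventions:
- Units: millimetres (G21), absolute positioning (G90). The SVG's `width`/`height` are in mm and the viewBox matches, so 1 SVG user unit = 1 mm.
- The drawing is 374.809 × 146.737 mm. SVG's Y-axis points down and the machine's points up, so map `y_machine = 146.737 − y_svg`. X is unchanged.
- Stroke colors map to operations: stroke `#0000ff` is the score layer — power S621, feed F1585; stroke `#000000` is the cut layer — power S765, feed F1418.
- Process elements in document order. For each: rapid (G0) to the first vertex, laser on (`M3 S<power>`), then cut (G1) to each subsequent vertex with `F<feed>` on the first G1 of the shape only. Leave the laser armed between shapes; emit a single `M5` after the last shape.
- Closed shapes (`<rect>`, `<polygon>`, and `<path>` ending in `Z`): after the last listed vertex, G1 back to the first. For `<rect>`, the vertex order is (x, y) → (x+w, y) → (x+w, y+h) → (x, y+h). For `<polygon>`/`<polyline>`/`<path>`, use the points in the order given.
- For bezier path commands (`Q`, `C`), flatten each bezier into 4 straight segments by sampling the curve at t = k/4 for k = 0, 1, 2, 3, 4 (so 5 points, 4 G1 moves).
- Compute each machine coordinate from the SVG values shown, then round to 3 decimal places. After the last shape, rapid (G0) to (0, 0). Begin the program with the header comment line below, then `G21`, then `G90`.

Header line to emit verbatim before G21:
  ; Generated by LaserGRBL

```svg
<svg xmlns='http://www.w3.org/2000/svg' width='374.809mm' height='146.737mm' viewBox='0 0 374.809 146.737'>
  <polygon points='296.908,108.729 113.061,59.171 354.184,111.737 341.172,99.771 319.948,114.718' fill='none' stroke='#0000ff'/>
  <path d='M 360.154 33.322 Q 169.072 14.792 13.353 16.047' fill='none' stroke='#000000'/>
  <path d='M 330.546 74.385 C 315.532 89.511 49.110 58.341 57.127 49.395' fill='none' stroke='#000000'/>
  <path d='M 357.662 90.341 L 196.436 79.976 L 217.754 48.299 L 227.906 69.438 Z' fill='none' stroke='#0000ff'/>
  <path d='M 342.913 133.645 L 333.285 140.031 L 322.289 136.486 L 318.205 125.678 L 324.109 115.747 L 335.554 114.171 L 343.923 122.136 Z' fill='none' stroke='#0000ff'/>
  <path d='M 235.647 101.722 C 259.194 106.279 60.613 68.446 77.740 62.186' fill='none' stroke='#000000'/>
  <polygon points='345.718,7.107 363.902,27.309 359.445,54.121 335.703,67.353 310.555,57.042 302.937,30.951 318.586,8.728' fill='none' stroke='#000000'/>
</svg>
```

; Generated by LaserGRBL
G21
G90
G0 X296.908 Y38.008
M3 S621
G1 X113.061 Y87.566 F1585
G1 X354.184 Y35.000
G1 X341.172 Y46.966
G1 X319.948 Y32.019
G1 X296.908 Y38.008
G0 X360.154 Y113.415
M3 S765
G1 X266.823 Y121.443 F1418
G1 X177.913 Y126.999
G1 X93.423 Y130.081
G1 X13.353 Y130.690
G0 X330.546 Y72.352
M3 S765
G1 X280.363 Y68.617 F1418
G1 X185.200 Y75.820
G1 X94.355 Y87.536
G1 X57.127 Y97.342
G0 X357.662 Y56.396
M3 S621
G1 X196.436 Y66.761 F1585
G1 X217.754 Y98.438
G1 X227.906 Y77.299
G1 X357.662 Y56.396
G0 X342.913 Y13.092
M3 S621
G1 X333.285 Y6.706 F1585
G1 X322.289 Y10.251
G1 X318.205 Y21.059
G1 X324.109 Y30.990
G1 X335.554 Y32.566
G1 X343.923 Y24.601
G1 X342.913 Y13.092
G0 X235.647 Y45.015
M3 S765
G1 X218.499 Y48.390 F1418
G1 X159.101 Y60.727
G1 X98.499 Y75.092
G1 X77.740 Y84.551
G0 X345.718 Y139.630
M3 S765
G1 X363.902 Y119.428 F1418
G1 X359.445 Y92.616
G1 X335.703 Y79.384
G1 X310.555 Y89.695
G1 X302.937 Y115.786
G1 X318.586 Y138.009
G1 X345.718 Y139.630
M5
G0 X0.000 Y0.000

Since the viewBox matches the mm dimensions, user units are millimetres directly. The only transform is the Y-flip y_m = 146.737 − y_svg.

Shape 1 is a closed polygon drawn with `<polygon>`. Its stroke #0000ff means score at S621, F1585. After flipping Y the toolpath is (296.908,38.008) → (113.061,87.566) → (354.184,35.000) → (341.172,46.966) → (319.948,32.019) → (296.908,38.008), returning to the start.

Shape 2 is a quadratic bezier drawn with `<path>`. Its stroke #000000 means cut at S765, F1418. After flipping Y the toolpath is (360.154,113.415) → (266.823,121.443) → (177.913,126.999) → (93.423,130.081) → (13.353,130.690).

Shape 3 is a cubic bezier drawn with `<path>`. Its stroke #000000 means cut at S765, F1418. After flipping Y the toolpath is (330.546,72.352) → (280.363,68.617) → (185.200,75.820) → (94.355,87.536) → (57.127,97.342).

Shape 4 is a closed polygon drawn with `<path>`. Its stroke #0000ff means score at S621, F1585. After flipping Y the toolpath is (357.662,56.396) → (196.436,66.761) → (217.754,98.438) → (227.906,77.299) → (357.662,56.396), returning to the start.

Shape 5 is a regular polygon drawn with `<path>`. Its stroke #0000ff means score at S621, F1585. After flipping Y the toolpath is (342.913,13.092) → (333.285,6.706) → (322.289,10.251) → (318.205,21.059) → (324.109,30.990) → (335.554,32.566) → (343.923,24.601) → (342.913,13.092), returning to the start.

Shape 6 is a cubic bezier drawn with `<path>`. Its stroke #000000 means cut at S765, F1418. After flipping Y the toolpath is (235.647,45.015) → (218.499,48.390) → (159.101,60.727) → (98.499,75.092) → (77.740,84.551).

Shape 7 is a regular polygon drawn with `<polygon>`. Its stroke #000000 means cut at S765, F1418. After flipping Y the toolpath is (345.718,139.630) → (363.902,119.428) → (359.445,92.616) → (335.703,79.384) → (310.555,89.695) → (302.937,115.786) → (318.586,138.009) → (345.718,139.630), returning to the start.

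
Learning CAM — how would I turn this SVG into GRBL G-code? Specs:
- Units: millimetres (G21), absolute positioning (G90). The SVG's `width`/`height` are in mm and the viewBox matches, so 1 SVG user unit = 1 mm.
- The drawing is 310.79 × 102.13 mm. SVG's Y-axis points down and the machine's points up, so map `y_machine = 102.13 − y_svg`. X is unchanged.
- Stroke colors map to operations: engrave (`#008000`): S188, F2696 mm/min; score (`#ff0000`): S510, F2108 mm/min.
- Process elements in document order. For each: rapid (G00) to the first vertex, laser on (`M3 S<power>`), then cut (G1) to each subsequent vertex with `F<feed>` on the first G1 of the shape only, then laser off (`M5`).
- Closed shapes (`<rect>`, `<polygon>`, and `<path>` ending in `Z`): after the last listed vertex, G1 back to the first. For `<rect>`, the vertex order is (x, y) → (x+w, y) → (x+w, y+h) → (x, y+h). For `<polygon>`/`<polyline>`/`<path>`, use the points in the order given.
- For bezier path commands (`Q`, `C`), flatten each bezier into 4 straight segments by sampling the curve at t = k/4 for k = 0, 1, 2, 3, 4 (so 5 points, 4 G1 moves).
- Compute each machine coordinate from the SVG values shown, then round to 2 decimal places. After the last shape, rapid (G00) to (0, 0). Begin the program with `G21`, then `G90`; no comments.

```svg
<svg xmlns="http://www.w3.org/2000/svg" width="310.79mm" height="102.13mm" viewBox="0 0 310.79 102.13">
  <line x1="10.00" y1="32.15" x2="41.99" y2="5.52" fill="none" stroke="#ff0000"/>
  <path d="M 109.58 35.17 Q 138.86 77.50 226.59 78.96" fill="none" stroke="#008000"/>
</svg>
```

G21
G90
G00 X10.00 Y69.98
M3 S510
G1 X41.99 Y96.61 F2108
M5
G00 X109.58 Y66.96
M3 S188
G1 X127.87 Y48.35 F2696
G1 X153.47 Y34.85
G1 X186.38 Y26.45
G1 X226.59 Y23.17
M5
G00 X0.00 Y0.00

viewBox `0 0 310.79 102.13` with mm width/height → 1 unit = 1 mm. Flip: y_m = 102.13 − y_svg.

**Shape 1** — `<line>` line segment, stroke `#ff0000` → score (S510, F2108). Machine vertices: (10.00,69.98) → (41.99,96.61). Open path.

**Shape 2** — `<path>` quadratic bezier, stroke `#008000` → engrave (S188, F2696). Control points (SVG): P0=(109.58,35.17), P1=(138.86,77.50), P2=(226.59,78.96); sampled at t=k/4. Machine vertices: (109.58,66.96) → (127.87,48.35) → (153.47,34.85) → (186.38,26.45) → (226.59,23.17). Open path.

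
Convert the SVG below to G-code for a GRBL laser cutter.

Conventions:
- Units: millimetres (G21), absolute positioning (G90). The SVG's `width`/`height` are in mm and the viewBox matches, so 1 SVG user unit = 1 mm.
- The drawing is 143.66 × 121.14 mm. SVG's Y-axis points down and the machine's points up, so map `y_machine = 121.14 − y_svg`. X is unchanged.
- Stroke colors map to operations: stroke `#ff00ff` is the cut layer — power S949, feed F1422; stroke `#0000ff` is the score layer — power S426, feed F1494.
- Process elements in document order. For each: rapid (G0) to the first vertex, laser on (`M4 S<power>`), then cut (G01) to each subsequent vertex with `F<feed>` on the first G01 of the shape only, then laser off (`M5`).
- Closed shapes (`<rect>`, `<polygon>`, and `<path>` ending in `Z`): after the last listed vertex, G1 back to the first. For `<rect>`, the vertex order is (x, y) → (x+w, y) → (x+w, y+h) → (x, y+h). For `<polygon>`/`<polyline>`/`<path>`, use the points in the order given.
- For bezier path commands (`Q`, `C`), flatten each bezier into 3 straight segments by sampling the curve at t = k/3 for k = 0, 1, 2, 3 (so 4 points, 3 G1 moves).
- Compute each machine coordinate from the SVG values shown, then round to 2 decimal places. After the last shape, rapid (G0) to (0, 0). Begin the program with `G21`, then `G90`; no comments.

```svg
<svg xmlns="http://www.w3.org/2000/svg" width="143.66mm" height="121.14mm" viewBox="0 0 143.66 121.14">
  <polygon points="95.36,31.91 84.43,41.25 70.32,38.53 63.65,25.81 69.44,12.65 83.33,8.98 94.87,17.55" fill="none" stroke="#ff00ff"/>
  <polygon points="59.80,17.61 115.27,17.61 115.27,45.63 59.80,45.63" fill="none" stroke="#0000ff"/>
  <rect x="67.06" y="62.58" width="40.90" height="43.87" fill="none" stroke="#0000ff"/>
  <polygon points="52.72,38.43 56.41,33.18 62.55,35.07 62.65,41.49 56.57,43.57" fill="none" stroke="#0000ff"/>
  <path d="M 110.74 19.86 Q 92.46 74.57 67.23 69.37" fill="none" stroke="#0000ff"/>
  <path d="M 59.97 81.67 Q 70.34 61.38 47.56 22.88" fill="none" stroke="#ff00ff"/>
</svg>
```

viewBox `0 0 143.66 121.14` with mm width/height → 1 unit = 1 mm. Flip: y_m = 121.14 − y_svg.

**Shape 1** — `<polygon>` regular polygon, stroke `#ff00ff` → cut (S949, F1422). Machine vertices: (95.36,89.23) → (84.43,79.89) → (70.32,82.61) → (63.65,95.33) → (69.44,108.49) → (83.33,112.16) → (94.87,103.59) → (95.36,89.23). Closed: final G1 returns to the first vertex.

**Shape 2** — `<polygon>` rectangle, stroke `#0000ff` → score (S426, F1494). Machine vertices: (59.80,103.53) → (115.27,103.53) → (115.27,75.51) → (59.80,75.51) → (59.80,103.53). Closed: final G1 returns to the first vertex.

**Shape 3** — `<rect>` rectangle, stroke `#0000ff` → score (S426, F1494). Machine vertices: (67.06,58.56) → (107.96,58.56) → (107.96,14.69) → (67.06,14.69) → (67.06,58.56). Closed: final G1 returns to the first vertex.

**Shape 4** — `<polygon>` regular polygon, stroke `#0000ff` → score (S426, F1494). Machine vertices: (52.72,82.71) → (56.41,87.96) → (62.55,86.07) → (62.65,79.65) → (56.57,77.57) → (52.72,82.71). Closed: final G1 returns to the first vertex.

**Shape 5** — `<path>` quadratic bezier, stroke `#0000ff` → score (S426, F1494). Control points (SVG): P0=(110.74,19.86), P1=(92.46,74.57), P2=(67.23,69.37); sampled at t=k/3. Machine vertices: (110.74,101.28) → (97.78,71.46) → (83.28,54.96) → (67.23,51.77). Open path.

**Shape 6** — `<path>` quadratic bezier, stroke `#ff00ff` → cut (S949, F1422). Control points (SVG): P0=(59.97,81.67), P1=(70.34,61.38), P2=(47.56,22.88); sampled at t=k/3. Machine vertices: (59.97,39.47) → (63.20,55.02) → (59.06,74.62) → (47.56,98.26). Open path.

G21
G90
G0 X95.36 Y89.23
M4 S949
G01 X84.43 Y79.89 F1422
G01 X70.32 Y82.61
G01 X63.65 Y95.33
G01 X69.44 Y108.49
G01 X83.33 Y112.16
G01 X94.87 Y103.59
G01 X95.36 Y89.23
M5
G0 X59.80 Y103.53
M4 S426
G01 X115.27 Y103.53 F1494
G01 X115.27 Y75.51
G01 X59.80 Y75.51
G01 X59.80 Y103.53
M5
G0 X67.06 Y58.56
M4 S426
G01 X107.96 Y58.56 F1494
G01 X107.96 Y14.69
G01 X67.06 Y14.69
G01 X67.06 Y58.56
M5
G0 X52.72 Y82.71
M4 S426
G01 X56.41 Y87.96 F1494
G01 X62.55 Y86.07
G01 X62.65 Y79.65
G01 X56.57 Y77.57
G01 X52.72 Y82.71
M5
G0 X110.74 Y101.28
M4 S426
G01 X97.78 Y71.46 F1494
G01 X83.28 Y54.96
G01 X67.23 Y51.77
M5
G0 X59.97 Y39.47
M4 S949
G01 X63.20 Y55.02 F1422
G01 X59.06 Y74.62
G01 X47.56 Y98.26
M5
G0 X0.00 Y0.00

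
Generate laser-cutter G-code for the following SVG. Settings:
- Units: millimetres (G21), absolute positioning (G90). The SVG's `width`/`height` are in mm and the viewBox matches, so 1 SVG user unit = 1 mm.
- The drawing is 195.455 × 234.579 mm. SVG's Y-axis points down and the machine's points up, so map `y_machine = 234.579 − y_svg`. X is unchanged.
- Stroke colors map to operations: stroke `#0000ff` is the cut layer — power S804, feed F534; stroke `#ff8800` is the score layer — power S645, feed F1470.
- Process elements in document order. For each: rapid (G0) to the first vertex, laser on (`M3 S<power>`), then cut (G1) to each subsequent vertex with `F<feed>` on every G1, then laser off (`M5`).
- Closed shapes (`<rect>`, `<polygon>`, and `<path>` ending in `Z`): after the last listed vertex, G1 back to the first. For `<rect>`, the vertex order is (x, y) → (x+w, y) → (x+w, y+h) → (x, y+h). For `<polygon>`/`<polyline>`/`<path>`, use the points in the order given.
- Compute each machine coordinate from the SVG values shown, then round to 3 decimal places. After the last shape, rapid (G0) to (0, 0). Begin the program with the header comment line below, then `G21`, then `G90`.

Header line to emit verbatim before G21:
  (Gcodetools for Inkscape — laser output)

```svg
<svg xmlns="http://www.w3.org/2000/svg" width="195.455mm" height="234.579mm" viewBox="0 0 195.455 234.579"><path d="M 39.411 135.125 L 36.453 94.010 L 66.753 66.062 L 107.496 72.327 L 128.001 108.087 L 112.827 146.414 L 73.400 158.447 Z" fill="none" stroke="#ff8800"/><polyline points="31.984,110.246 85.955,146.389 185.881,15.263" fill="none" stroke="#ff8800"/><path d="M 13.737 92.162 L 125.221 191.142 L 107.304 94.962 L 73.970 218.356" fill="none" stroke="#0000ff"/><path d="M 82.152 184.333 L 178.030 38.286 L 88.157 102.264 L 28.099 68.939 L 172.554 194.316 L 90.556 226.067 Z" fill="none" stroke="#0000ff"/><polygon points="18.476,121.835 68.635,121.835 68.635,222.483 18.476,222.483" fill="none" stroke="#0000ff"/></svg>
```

1 u = 1 mm; y_m = 234.579 − y.

[1] `<path>` regular polygon, #ff8800→score S645 F1470: (39.411,99.454) → (36.453,140.569) → (66.753,168.517) → (107.496,162.252) → (128.001,126.492) → (112.827,88.165) → (73.400,76.132) → (39.411,99.454) (closed)

[2] `<polyline>` open polyline, #ff8800→score S645 F1470: (31.984,124.333) → (85.955,88.190) → (185.881,219.316)

[3] `<path>` open polyline, #0000ff→cut S804 F534: (13.737,142.417) → (125.221,43.437) → (107.304,139.617) → (73.970,16.223)

[4] `<path>` closed polygon, #0000ff→cut S804 F534: (82.152,50.246) → (178.030,196.293) → (88.157,132.315) → (28.099,165.640) → (172.554,40.263) → (90.556,8.512) → (82.152,50.246) (closed)

[5] `<polygon>` rectangle, #0000ff→cut S804 F534: (18.476,112.744) → (68.635,112.744) → (68.635,12.096) → (18.476,12.096) → (18.476,112.744) (closed)

(Gcodetools for Inkscape — laser output)
G21
G90
G0 X39.411 Y99.454
M3 S645
G1 X36.453 Y140.569 F1470
G1 X66.753 Y168.517 F1470
G1 X107.496 Y162.252 F1470
G1 X128.001 Y126.492 F1470
G1 X112.827 Y88.165 F1470
G1 X73.400 Y76.132 F1470
G1 X39.411 Y99.454 F1470
M5
G0 X31.984 Y124.333
M3 S645
G1 X85.955 Y88.190 F1470
G1 X185.881 Y219.316 F1470
M5
G0 X13.737 Y142.417
M3 S804
G1 X125.221 Y43.437 F534
G1 X107.304 Y139.617 F534
G1 X73.970 Y16.223 F534
M5
G0 X82.152 Y50.246
M3 S804
G1 X178.030 Y196.293 F534
G1 X88.157 Y132.315 F534
G1 X28.099 Y165.640 F534
G1 X172.554 Y40.263 F534
G1 X90.556 Y8.512 F534
G1 X82.152 Y50.246 F534
M5
G0 X18.476 Y112.744
M3 S804
G1 X68.635 Y112.744 F534
G1 X68.635 Y12.096 F534
G1 X18.476 Y12.096 F534
G1 X18.476 Y112.744 F534
M5
G0 X0.000 Y0.000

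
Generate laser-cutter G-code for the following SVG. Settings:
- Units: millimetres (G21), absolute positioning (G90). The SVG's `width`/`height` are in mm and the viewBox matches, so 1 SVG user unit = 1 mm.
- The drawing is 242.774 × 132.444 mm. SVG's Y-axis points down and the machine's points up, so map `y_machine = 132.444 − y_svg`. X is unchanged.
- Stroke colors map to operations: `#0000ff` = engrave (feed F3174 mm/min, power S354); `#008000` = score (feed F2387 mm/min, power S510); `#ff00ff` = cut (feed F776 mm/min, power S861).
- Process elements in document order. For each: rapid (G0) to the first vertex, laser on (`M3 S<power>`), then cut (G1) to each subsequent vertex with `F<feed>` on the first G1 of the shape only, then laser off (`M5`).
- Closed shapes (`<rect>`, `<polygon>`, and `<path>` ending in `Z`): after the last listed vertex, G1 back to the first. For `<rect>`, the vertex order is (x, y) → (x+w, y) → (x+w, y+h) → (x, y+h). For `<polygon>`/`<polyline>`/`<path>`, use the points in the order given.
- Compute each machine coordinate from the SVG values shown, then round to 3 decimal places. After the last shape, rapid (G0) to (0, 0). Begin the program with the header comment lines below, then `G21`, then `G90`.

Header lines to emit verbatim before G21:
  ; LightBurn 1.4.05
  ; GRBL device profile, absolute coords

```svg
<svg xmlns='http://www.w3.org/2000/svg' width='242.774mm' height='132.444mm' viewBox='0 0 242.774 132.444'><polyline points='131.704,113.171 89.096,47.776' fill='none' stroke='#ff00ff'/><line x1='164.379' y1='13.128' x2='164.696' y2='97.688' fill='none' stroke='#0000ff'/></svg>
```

; LightBurn 1.4.05
; GRBL device profile, absolute coords
G21
G90
G0 X131.704 Y19.273
M3 S861
G1 X89.096 Y84.668 F776
M5
G0 X164.379 Y119.316
M3 S354
G1 X164.696 Y34.756 F3174
M5
G0 X0.000 Y0.000

1 u = 1 mm; y_m = 132.444 − y.

[1] `<polyline>` line segment, #ff00ff→cut S861 F776: (131.704,19.273) → (89.096,84.668)

[2] `<line>` line segment, #0000ff→engrave S354 F3174: (164.379,119.316) → (164.696,34.756)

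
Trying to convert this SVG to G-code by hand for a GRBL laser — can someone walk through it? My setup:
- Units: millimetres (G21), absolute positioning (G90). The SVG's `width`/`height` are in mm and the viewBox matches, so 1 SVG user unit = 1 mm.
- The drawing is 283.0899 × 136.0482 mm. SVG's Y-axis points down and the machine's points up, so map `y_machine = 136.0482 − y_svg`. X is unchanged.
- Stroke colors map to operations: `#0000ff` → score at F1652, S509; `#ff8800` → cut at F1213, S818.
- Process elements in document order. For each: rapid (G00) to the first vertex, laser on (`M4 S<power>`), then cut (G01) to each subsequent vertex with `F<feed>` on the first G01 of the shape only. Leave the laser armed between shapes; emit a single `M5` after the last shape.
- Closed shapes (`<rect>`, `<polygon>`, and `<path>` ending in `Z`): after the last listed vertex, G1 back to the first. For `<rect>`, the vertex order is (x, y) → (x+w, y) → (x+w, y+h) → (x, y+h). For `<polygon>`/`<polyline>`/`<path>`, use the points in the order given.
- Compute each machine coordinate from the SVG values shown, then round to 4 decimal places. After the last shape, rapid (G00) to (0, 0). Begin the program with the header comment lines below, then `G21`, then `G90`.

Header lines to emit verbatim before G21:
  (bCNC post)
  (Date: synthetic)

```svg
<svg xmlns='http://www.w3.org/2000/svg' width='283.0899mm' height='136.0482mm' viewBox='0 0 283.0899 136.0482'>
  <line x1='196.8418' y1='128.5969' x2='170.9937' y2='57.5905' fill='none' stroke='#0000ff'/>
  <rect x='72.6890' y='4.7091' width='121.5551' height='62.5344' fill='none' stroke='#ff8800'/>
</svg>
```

viewBox `0 0 283.0899 136.0482` with mm width/height → 1 unit = 1 mm. Flip: y_m = 136.0482 − y_svg.

**Shape 1** — `<line>` line segment, stroke `#0000ff` → score (S509, F1652). Machine vertices: (196.8418,7.4513) → (170.9937,78.4577). Open path.

**Shape 2** — `<rect>` rectangle, stroke `#ff8800` → cut (S818, F1213). Machine vertices: (72.6890,131.3391) → (194.2441,131.3391) → (194.2441,68.8047) → (72.6890,68.8047) → (72.6890,131.3391). Closed: final G1 returns to the first vertex.

(bCNC post)
(Date: synthetic)
G21
G90
G00 X196.8418 Y7.4513
M4 S509
G01 X170.9937 Y78.4577 F1652
G00 X72.6890 Y131.3391
M4 S818
G01 X194.2441 Y131.3391 F1213
G01 X194.2441 Y68.8047
G01 X72.6890 Y68.8047
G01 X72.6890 Y131.3391
M5
G00 X0.0000 Y0.0000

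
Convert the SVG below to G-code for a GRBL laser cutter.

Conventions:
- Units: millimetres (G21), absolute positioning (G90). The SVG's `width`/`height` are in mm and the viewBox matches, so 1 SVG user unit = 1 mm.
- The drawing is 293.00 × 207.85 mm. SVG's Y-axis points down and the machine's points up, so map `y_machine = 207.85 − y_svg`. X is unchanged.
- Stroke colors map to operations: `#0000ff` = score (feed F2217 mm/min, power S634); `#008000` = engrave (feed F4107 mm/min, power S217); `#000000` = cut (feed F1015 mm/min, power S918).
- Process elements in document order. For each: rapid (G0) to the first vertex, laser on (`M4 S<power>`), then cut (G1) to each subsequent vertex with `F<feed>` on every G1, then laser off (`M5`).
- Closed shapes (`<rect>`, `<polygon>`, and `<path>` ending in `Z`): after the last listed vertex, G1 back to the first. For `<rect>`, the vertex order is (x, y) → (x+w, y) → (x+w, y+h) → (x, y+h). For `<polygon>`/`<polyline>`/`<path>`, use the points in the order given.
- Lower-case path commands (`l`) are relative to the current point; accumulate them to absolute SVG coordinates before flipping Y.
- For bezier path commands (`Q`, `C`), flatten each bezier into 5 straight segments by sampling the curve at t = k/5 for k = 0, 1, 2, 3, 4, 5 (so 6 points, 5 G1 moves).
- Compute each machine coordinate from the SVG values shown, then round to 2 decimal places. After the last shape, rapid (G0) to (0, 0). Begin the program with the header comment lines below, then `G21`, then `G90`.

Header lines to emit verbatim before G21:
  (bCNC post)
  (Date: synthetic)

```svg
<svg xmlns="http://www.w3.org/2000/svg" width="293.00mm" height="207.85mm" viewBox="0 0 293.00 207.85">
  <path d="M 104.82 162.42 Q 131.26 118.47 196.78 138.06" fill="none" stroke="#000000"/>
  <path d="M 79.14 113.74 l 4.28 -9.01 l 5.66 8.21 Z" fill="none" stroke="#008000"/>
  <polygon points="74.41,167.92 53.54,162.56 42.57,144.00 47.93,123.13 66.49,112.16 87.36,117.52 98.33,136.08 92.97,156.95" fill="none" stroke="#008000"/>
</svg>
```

(bCNC post)
(Date: synthetic)
G21
G90
G0 X104.82 Y45.43
M4 S918
G1 X116.96 Y60.47 F1015
G1 X132.22 Y70.42 F1015
G1 X150.62 Y75.30 F1015
G1 X172.14 Y75.08 F1015
G1 X196.78 Y69.79 F1015
M5
G0 X79.14 Y94.11
M4 S217
G1 X83.42 Y103.12 F4107
G1 X89.08 Y94.91 F4107
G1 X79.14 Y94.11 F4107
M5
G0 X74.41 Y39.93
M4 S217
G1 X53.54 Y45.29 F4107
G1 X42.57 Y63.85 F4107
G1 X47.93 Y84.72 F4107
G1 X66.49 Y95.69 F4107
G1 X87.36 Y90.33 F4107
G1 X98.33 Y71.77 F4107
G1 X92.97 Y50.90 F4107
G1 X74.41 Y39.93 F4107
M5
G0 X0.00 Y0.00

Since the viewBox matches the mm dimensions, user units are millimetres directly. The only transform is the Y-flip y_m = 207.85 − y_svg.

Shape 1 is a quadratic bezier drawn with `<path>`. Its stroke #000000 means cut at S918, F1015. After flipping Y the toolpath is (104.82,45.43) → (116.96,60.47) → (132.22,70.42) → (150.62,75.30) → (172.14,75.08) → (196.78,69.79).

Shape 2 is a regular polygon drawn with `<path>`. Its stroke #008000 means engrave at S217, F4107. After flipping Y the toolpath is (79.14,94.11) → (83.42,103.12) → (89.08,94.91) → (79.14,94.11), returning to the start.

Shape 3 is a regular polygon drawn with `<polygon>`. Its stroke #008000 means engrave at S217, F4107. After flipping Y the toolpath is (74.41,39.93) → (53.54,45.29) → (42.57,63.85) → (47.93,84.72) → (66.49,95.69) → (87.36,90.33) → (98.33,71.77) → (92.97,50.90) → (74.41,39.93), returning to the start.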